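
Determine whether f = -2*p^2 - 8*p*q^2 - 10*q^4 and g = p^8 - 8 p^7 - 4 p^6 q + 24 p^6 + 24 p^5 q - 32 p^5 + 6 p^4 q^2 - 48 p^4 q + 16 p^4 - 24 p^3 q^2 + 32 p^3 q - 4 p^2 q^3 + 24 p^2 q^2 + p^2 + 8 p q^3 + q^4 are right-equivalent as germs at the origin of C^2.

Yes.

The Hessian of f at 0 is [[-4, 0], [0, 0]] with rank 1, so corank 1. A Groebner basis of the Jacobian ideal J(f) in C{p,q} is {p^2, p*q, p/2 + q^2}; counting standard monomials gives mu = 3. Corank 1: A-series; mu = 3 gives A_3. The Hessian of g at 0 is [[2, 0], [0, 0]] with rank 1, so corank 1. A Groebner basis of the Jacobian ideal J(g) in C{p,q} is {q^3, p}; counting standard monomials gives mu = 3. Corank 1: A-series; mu = 3 gives A_3. Both have type A_3, hence right-equivalent.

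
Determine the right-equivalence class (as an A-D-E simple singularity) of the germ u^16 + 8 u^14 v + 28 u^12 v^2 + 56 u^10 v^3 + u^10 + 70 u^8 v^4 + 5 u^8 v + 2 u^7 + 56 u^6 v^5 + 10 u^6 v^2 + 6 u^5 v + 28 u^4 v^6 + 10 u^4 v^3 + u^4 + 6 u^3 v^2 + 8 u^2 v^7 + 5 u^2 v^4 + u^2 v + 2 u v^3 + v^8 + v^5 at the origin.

D_{9}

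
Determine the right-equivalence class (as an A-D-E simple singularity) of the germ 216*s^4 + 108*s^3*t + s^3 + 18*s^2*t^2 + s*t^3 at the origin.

The Hessian of f at 0 is [[0, 0], [0, 0]] with rank 0, so corank 2. A Groebner basis of the Jacobian ideal J(f) in C{s,t} is {s^2/12 + t^4 + t^3/36, s^3, s^2*t - s^2/36 - t^3/108, s^2/3 + s*t^2 + t^3/9}; counting standard monomials gives mu = 7. Corank 2; j^3 = s^3 is a perfect cube, so E-series; the 4-jet and mu = 7 give E_7.

E_{7}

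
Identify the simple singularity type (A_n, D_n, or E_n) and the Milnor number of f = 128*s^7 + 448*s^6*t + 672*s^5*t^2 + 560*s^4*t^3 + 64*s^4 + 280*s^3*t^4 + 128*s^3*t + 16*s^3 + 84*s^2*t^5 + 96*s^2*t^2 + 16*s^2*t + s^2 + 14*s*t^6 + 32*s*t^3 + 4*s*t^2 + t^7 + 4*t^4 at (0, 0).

Type A6, Milnor number mu = 6.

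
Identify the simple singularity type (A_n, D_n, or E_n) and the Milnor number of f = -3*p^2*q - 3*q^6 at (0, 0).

Type D_7, Milnor number mu = 7.

The Hessian of f at 0 has rank 0. Corank 2; j^3 = -3*p^2*q has shape L^2 M (L != M), so D-series; mu = 7 gives D_7.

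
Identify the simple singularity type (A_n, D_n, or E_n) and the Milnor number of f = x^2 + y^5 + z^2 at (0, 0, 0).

Type A_{4}, Milnor number mu = 4.

The Hessian of f at 0 has rank 2. Corank 1: A-series; mu = 4 gives A_4.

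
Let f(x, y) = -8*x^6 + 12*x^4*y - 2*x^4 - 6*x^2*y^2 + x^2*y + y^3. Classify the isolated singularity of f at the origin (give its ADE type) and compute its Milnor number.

Type D_4, Milnor number mu = 4.

The Hessian of f at 0 has rank 0. Corank 2; j^3 = y*(x^2 + y^2) splits into three distinct lines over C (the quadratic factor has nonzero discriminant), so D_4.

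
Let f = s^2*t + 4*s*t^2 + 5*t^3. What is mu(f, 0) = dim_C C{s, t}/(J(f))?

The Hessian of f at 0 has rank 0. Corank 2; j^3 = t*(s^2 + 4*s*t + 5*t^2) splits into three distinct lines over C (the quadratic factor has nonzero discriminant), so D_4.

4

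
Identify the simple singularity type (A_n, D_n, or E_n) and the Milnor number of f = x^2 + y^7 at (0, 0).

The Hessian of f at 0 has rank 1. Corank 1: A-series; mu = 6 gives A_6.

Type A_{6}, Milnor number mu = 6.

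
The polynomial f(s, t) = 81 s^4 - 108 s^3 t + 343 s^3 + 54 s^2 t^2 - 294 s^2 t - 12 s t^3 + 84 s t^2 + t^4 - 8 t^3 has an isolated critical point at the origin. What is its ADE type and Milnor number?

The Hessian of f at 0 has rank 0. Corank 2; j^3 = (7*s - 2*t)^3 is a perfect cube, so E-series; the 4-jet and mu = 6 give E_6.

Type E6, Milnor number mu = 6.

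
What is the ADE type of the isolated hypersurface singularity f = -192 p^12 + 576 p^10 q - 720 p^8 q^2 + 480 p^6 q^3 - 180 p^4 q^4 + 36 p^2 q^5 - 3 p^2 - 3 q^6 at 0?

The Hessian of f at 0 has rank 1. Corank 1: A-series; mu = 5 gives A_5.

A5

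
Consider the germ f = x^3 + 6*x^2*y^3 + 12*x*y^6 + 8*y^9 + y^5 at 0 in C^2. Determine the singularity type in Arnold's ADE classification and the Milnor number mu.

The Hessian of f at 0 has rank 0. Corank 2; j^3 = x^3 is a perfect cube, so E-series; the 5-jet and mu = 8 give E_8.

Type E8, Milnor number mu = 8.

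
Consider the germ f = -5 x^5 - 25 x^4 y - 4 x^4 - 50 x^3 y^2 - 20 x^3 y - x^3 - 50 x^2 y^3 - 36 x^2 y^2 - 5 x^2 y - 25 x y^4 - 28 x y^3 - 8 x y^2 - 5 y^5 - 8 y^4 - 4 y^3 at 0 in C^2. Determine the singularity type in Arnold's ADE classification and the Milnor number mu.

The Hessian of f at 0 has rank 0. Corank 2; j^3 = -(x + y)*(x + 2*y)^2 has shape L^2 M (L != M), so D-series; mu = 6 gives D_6.

Type D6, Milnor number mu = 6.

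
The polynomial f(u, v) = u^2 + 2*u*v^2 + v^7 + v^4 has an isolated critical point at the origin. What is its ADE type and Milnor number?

Type A6, Milnor number mu = 6.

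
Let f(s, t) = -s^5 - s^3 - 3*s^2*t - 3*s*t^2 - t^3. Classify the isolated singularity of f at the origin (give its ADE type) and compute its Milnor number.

Type E_8, Milnor number mu = 8.

The Hessian of f at 0 is [[0, 0], [0, 0]] with rank 0, so corank 2. A Groebner basis of the Jacobian ideal J(f) in C{s,t} is {t^5, s*t^3 + 3*t^4/4, s^2 + 2*s*t + t^2}; counting standard monomials gives mu = 8. Corank 2; j^3 = -(s + t)^3 is a perfect cube, so E-series; the 5-jet and mu = 8 give E_8.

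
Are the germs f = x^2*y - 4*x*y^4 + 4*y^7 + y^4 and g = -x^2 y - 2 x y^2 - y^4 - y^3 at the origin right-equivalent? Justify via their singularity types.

The Hessian of f at 0 has rank 0. Corank 2; j^3 = x^2*y has shape L^2 M (L != M), so D-series; mu = 5 gives D_5. The Hessian of g at 0 has rank 0. Corank 2; j^3 = -y*(x + y)^2 has shape L^2 M (L != M), so D-series; mu = 5 gives D_5. Both have type D_5, hence right-equivalent.

Yes.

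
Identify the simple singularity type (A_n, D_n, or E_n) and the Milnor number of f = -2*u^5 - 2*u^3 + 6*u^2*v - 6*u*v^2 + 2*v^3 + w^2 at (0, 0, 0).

Type E_{8}, Milnor number mu = 8.

The Hessian of f at 0 has rank 1. Corank 2; j^3 = -2*(u - v)^3 is a perfect cube, so E-series; the 5-jet and mu = 8 give E_8.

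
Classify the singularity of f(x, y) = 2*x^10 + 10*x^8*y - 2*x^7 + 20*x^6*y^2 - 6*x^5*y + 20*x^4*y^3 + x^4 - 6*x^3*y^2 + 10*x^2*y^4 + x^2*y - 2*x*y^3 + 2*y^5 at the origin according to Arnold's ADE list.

D_6

The Hessian of f at 0 has rank 0. Corank 2; j^3 = x^2*y has shape L^2 M (L != M), so D-series; mu = 6 gives D_6.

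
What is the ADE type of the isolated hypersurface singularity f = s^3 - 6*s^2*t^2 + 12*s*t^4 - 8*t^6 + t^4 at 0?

E_{6}

The Hessian of f at 0 has rank 0. Corank 2; j^3 = s^3 is a perfect cube, so E-series; the 4-jet and mu = 6 give E_6.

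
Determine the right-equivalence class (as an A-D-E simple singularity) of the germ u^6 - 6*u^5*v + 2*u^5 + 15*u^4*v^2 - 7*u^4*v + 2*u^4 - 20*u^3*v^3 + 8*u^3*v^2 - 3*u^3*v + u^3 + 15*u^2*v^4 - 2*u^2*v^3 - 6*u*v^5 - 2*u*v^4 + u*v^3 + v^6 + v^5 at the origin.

The Hessian of f at 0 is [[0, 0], [0, 0]] with rank 0, so corank 2. A Groebner basis of the Jacobian ideal J(f) in C{u,v} is {3*u^2 + v^4 + v^3, u^3, u^2*v - u^2 - v^3/3, -5*u^2 + u*v^2 - 5*v^3/3}; counting standard monomials gives mu = 7. Corank 2; j^3 = u^3 is a perfect cube, so E-series; the 4-jet and mu = 7 give E_7.

E_{7}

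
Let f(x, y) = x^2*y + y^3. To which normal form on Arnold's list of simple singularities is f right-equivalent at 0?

D_4

The Hessian of f at 0 has rank 0. Corank 2; j^3 = y*(x^2 + y^2) splits into three distinct lines over C (the quadratic factor has nonzero discriminant), so D_4.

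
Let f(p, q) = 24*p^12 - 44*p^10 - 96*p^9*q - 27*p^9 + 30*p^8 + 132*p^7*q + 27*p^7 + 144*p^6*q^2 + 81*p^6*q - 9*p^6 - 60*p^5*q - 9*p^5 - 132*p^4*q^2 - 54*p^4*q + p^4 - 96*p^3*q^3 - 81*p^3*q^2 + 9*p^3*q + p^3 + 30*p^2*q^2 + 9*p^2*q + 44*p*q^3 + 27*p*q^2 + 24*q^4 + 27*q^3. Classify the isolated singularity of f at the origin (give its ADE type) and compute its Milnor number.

Type E7, Milnor number mu = 7.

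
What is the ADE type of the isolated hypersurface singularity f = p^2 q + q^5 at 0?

The Hessian of f at 0 has rank 0. Corank 2; j^3 = p^2*q has shape L^2 M (L != M), so D-series; mu = 6 gives D_6.

D6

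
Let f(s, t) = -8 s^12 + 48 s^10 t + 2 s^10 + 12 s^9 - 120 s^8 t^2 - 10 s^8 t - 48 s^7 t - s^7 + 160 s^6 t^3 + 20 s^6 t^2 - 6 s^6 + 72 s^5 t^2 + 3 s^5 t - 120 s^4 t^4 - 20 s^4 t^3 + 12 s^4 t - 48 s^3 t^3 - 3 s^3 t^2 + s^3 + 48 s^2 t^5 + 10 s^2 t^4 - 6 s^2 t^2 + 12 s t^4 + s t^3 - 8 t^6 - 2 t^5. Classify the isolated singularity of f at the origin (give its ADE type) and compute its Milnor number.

The Hessian of f at 0 is [[0, 0], [0, 0]] with rank 0, so corank 2. A Groebner basis of the Jacobian ideal J(f) in C{s,t} is {-s^2/4 + t^4 - t^3/12, s^3, s^2*t + s^2/12 + t^3/36, -s^2/2 + s*t^2 - t^3/6}; counting standard monomials gives mu = 7. Corank 2; j^3 = s^3 is a perfect cube, so E-series; the 4-jet and mu = 7 give E_7.

Type E_7, Milnor number mu = 7.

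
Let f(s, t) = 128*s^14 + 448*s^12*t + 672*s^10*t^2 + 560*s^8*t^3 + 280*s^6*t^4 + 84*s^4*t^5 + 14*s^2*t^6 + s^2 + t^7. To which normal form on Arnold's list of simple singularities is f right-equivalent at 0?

A6

The Hessian of f at 0 has rank 1. Corank 1: A-series; mu = 6 gives A_6.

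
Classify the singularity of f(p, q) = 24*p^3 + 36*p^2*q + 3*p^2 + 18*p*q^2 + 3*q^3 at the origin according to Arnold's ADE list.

The Hessian of f at 0 has rank 1. Corank 1: A-series; mu = 2 gives A_2.

A2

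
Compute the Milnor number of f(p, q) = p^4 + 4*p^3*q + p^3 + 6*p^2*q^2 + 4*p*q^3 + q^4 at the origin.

The Hessian of f at 0 is [[0, 0], [0, 0]] with rank 0, so corank 2. A Groebner basis of the Jacobian ideal J(f) in C{p,q} is {q^4, p*q^2 + q^3/3, p^2}; counting standard monomials gives mu = 6. Corank 2; j^3 = p^3 is a perfect cube, so E-series; the 4-jet and mu = 6 give E_6.

6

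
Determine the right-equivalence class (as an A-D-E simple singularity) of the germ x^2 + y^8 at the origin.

A7

The Hessian of f at 0 has rank 1. Corank 1: A-series; mu = 7 gives A_7.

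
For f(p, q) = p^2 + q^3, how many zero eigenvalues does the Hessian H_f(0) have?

The Hessian at 0 is [[2, 0], [0, 0]] of rank 1; hence corank 1.

1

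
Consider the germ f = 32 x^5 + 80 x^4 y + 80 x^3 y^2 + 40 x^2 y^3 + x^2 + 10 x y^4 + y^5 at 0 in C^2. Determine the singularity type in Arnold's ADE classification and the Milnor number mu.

The Hessian of f at 0 has rank 1. Corank 1: A-series; mu = 4 gives A_4.

Type A_{4}, Milnor number mu = 4.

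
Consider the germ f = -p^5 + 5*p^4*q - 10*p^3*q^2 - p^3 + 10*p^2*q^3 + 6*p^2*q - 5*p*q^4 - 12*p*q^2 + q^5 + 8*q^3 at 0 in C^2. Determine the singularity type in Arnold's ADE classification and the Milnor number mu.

Type E_{8}, Milnor number mu = 8.

The Hessian of f at 0 has rank 0. Corank 2; j^3 = -(p - 2*q)^3 is a perfect cube, so E-series; the 5-jet and mu = 8 give E_8.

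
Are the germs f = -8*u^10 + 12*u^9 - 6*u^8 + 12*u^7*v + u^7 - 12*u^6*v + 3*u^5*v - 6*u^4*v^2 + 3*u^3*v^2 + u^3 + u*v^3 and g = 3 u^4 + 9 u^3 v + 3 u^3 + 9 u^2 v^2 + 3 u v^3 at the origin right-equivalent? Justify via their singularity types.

Yes.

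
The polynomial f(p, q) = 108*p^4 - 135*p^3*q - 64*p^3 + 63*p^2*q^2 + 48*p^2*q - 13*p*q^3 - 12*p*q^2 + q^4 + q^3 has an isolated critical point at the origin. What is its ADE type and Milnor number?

Type E7, Milnor number mu = 7.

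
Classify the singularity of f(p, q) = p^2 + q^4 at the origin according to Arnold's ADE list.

The Hessian of f at 0 is [[2, 0], [0, 0]] with rank 1, so corank 1. A Groebner basis of the Jacobian ideal J(f) in C{p,q} is {q^3, p}; counting standard monomials gives mu = 3. Corank 1: A-series; mu = 3 gives A_3.

A_{3}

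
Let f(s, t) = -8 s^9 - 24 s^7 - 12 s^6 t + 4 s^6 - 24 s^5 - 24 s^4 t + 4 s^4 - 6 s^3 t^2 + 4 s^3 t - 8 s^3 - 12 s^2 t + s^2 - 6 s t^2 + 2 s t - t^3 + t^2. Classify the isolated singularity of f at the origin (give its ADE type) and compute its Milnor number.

Type A_{2}, Milnor number mu = 2.

The Hessian of f at 0 has rank 1. Corank 1: A-series; mu = 2 gives A_2.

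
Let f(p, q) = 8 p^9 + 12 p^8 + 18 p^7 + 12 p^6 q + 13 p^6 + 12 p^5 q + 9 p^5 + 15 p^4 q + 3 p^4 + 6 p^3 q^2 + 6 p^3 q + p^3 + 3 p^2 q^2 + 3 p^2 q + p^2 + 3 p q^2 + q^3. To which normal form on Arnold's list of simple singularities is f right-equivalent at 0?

A_{2}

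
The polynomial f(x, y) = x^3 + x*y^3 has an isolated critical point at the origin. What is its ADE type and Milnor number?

The Hessian of f at 0 has rank 0. Corank 2; j^3 = x^3 is a perfect cube, so E-series; the 4-jet and mu = 7 give E_7.

Type E7, Milnor number mu = 7.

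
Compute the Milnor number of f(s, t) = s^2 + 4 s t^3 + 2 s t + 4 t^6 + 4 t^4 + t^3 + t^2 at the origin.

2

The Hessian of f at 0 is [[2, 2], [2, 2]] with rank 1, so corank 1. A Groebner basis of the Jacobian ideal J(f) in C{s,t} is {t^2, s + t}; counting standard monomials gives mu = 2. Corank 1: A-series; mu = 2 gives A_2.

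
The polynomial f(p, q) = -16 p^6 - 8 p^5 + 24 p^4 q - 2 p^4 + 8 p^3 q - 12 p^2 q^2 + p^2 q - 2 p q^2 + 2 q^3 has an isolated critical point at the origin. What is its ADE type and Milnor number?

Type D_4, Milnor number mu = 4.

The Hessian of f at 0 has rank 0. Corank 2; j^3 = q*(p^2 - 2*p*q + 2*q^2) splits into three distinct lines over C (the quadratic factor has nonzero discriminant), so D_4.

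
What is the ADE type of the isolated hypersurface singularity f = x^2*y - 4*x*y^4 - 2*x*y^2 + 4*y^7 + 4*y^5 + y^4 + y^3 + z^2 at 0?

The Hessian of f at 0 has rank 1. Corank 2; j^3 = y*(x - y)^2 has shape L^2 M (L != M), so D-series; mu = 5 gives D_5.

D_{5}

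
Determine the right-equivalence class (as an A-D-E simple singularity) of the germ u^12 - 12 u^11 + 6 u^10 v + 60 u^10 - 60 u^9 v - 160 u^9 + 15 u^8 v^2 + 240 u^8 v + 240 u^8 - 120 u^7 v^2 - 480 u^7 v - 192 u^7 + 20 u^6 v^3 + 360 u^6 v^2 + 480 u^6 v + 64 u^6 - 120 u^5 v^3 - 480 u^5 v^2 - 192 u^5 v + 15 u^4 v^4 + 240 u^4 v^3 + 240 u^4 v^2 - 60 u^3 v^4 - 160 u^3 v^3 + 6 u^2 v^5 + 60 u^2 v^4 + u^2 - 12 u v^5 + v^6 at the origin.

A_{5}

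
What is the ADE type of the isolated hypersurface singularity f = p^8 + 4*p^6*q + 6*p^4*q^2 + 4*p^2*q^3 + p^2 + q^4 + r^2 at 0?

The Hessian of f at 0 has rank 2. Corank 1: A-series; mu = 3 gives A_3.

A_3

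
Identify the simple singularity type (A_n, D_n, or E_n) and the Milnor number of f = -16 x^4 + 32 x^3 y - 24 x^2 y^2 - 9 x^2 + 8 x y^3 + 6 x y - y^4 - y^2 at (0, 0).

Type A3, Milnor number mu = 3.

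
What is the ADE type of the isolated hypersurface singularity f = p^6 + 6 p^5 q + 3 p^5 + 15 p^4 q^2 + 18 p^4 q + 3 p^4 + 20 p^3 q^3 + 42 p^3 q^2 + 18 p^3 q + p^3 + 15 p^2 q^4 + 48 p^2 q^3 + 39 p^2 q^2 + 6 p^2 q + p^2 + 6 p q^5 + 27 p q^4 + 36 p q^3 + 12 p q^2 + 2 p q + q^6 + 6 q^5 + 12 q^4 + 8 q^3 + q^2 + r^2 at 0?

The Hessian of f at 0 is [[2, 2, 0], [2, 2, 0], [0, 0, 2]] with rank 2, so corank 1. A Groebner basis of the Jacobian ideal J(f) in C{p,q,r} is {q^2, p + q, r}; counting standard monomials gives mu = 2. Corank 1: A-series; mu = 2 gives A_2.

A2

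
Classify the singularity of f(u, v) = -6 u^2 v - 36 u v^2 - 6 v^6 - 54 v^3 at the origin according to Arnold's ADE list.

D_{7}

The Hessian of f at 0 is [[0, 0], [0, 0]] with rank 0, so corank 2. A Groebner basis of the Jacobian ideal J(f) in C{u,v} is {u^2/6 + v^5 - 3*v^2/2, u^3 + 27*v^3, u*v + 3*v^2}; counting standard monomials gives mu = 7. Corank 2; j^3 = -6*v*(u + 3*v)^2 has shape L^2 M (L != M), so D-series; mu = 7 gives D_7.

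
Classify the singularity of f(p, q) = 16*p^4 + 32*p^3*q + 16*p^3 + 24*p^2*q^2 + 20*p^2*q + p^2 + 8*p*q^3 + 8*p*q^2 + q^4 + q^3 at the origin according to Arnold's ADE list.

A_2

The Hessian of f at 0 is [[2, 0], [0, 0]] with rank 1, so corank 1. A Groebner basis of the Jacobian ideal J(f) in C{p,q} is {q^2, p}; counting standard monomials gives mu = 2. Corank 1: A-series; mu = 2 gives A_2.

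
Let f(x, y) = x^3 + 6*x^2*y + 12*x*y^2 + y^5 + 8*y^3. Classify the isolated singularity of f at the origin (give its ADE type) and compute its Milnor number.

Type E8, Milnor number mu = 8.

The Hessian of f at 0 has rank 0. Corank 2; j^3 = (x + 2*y)^3 is a perfect cube, so E-series; the 5-jet and mu = 8 give E_8.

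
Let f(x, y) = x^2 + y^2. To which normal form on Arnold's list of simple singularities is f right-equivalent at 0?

The Hessian of f at 0 is [[2, 0], [0, 2]] with rank 2, so corank 0. A Groebner basis of the Jacobian ideal J(f) in C{x,y} is {x, y}; counting standard monomials gives mu = 1. Corank 0: nondegenerate Morse point, so A_1.

A1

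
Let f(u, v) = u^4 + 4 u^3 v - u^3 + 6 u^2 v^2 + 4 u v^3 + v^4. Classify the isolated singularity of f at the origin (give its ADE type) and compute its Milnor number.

Type E_6, Milnor number mu = 6.

The Hessian of f at 0 has rank 0. Corank 2; j^3 = -u^3 is a perfect cube, so E-series; the 4-jet and mu = 6 give E_6.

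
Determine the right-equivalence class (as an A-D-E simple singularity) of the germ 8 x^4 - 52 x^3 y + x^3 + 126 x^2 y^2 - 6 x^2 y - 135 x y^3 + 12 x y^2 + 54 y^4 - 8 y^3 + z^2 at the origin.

E7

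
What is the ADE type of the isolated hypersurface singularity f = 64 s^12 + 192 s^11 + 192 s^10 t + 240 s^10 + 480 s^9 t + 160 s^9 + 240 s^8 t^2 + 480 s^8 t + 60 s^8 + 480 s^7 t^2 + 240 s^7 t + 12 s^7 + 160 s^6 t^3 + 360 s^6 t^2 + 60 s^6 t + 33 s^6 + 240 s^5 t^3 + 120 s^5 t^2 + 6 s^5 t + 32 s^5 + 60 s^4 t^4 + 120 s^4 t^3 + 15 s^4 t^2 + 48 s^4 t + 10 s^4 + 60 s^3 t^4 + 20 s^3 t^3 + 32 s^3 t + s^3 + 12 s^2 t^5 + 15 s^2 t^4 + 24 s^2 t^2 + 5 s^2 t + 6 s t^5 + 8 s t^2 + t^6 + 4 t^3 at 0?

D_7

The Hessian of f at 0 has rank 0. Corank 2; j^3 = (s + t)*(s + 2*t)^2 has shape L^2 M (L != M), so D-series; mu = 7 gives D_7.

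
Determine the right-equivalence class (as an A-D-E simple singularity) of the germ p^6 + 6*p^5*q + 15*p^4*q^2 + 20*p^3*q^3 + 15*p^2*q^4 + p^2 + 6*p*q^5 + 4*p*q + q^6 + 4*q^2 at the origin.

The Hessian of f at 0 has rank 1. Corank 1: A-series; mu = 5 gives A_5.

A5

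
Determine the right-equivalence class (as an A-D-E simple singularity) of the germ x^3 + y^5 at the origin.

The Hessian of f at 0 is [[0, 0], [0, 0]] with rank 0, so corank 2. A Groebner basis of the Jacobian ideal J(f) in C{x,y} is {y^4, x^2}; counting standard monomials gives mu = 8. Corank 2; j^3 = x^3 is a perfect cube, so E-series; the 5-jet and mu = 8 give E_8.

E_{8}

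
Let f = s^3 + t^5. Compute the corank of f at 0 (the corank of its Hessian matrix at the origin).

2

The Hessian at 0 is [[0, 0], [0, 0]] of rank 0; hence corank 2.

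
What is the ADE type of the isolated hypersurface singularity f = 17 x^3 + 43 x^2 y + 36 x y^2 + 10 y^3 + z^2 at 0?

D_{4}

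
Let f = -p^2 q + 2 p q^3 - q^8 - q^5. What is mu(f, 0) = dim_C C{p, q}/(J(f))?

The Hessian of f at 0 has rank 0. Corank 2; j^3 = -p^2*q has shape L^2 M (L != M), so D-series; mu = 9 gives D_9.

9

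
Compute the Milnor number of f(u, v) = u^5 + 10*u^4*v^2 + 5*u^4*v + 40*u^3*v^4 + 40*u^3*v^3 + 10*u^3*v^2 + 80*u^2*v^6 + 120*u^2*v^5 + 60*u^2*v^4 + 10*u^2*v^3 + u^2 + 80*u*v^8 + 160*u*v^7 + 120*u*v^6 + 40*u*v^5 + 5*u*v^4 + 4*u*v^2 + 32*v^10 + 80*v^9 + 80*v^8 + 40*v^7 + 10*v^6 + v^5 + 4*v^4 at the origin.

The Hessian of f at 0 is [[2, 0], [0, 0]] with rank 1, so corank 1. A Groebner basis of the Jacobian ideal J(f) in C{u,v} is {u^2, u/2 + v^2}; counting standard monomials gives mu = 4. Corank 1: A-series; mu = 4 gives A_4.

4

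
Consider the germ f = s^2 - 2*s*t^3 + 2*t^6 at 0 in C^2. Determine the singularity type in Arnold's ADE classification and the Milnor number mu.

Type A_5, Milnor number mu = 5.

The Hessian of f at 0 is [[2, 0], [0, 0]] with rank 1, so corank 1. A Groebner basis of the Jacobian ideal J(f) in C{s,t} is {s*t^2, -s + t^3, s^2}; counting standard monomials gives mu = 5. Corank 1: A-series; mu = 5 gives A_5.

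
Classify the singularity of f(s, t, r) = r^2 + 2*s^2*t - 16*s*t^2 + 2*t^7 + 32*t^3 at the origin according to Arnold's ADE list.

D_8

The Hessian of f at 0 has rank 1. Corank 2; j^3 = 2*t*(s - 4*t)^2 has shape L^2 M (L != M), so D-series; mu = 8 gives D_8.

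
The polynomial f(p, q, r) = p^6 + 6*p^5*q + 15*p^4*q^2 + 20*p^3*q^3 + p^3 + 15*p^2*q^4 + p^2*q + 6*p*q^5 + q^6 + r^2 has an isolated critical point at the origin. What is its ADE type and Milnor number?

Type D_{7}, Milnor number mu = 7.

The Hessian of f at 0 is [[0, 0, 0], [0, 0, 0], [0, 0, 2]] with rank 1, so corank 2. A Groebner basis of the Jacobian ideal J(f) in C{p,q,r} is {-p*q/6 + q^5, p*q^2, p^2 + p*q, r}; counting standard monomials gives mu = 7. Corank 2; j^3 = p^2*(p + q) has shape L^2 M (L != M), so D-series; mu = 7 gives D_7.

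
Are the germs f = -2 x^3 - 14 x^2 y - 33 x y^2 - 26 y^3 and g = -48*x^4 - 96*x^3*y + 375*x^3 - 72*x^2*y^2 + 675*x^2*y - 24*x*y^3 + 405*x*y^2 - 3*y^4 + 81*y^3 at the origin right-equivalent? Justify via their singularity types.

The Hessian of f at 0 is [[0, 0], [0, 0]] with rank 0, so corank 2. A Groebner basis of the Jacobian ideal J(f) in C{x,y} is {y^3, x^2 - 3*y^2/2, x*y + 3*y^2/2}; counting standard monomials gives mu = 4. Corank 2; j^3 = -(x + 2*y)*(2*x^2 + 10*x*y + 13*y^2) splits into three distinct lines over C (the quadratic factor has nonzero discriminant), so D_4. The Hessian of g at 0 is [[0, 0], [0, 0]] with rank 0, so corank 2. A Groebner basis of the Jacobian ideal J(g) in C{x,y} is {y^4, x*y^2 + 17*y^3/30, x^2 + 6*x*y/5 + 9*y^2/25}; counting standard monomials gives mu = 6. Corank 2; j^3 = 3*(5*x + 3*y)^3 is a perfect cube, so E-series; the 4-jet and mu = 6 give E_6. f is D_4 but g is E_6, hence not right-equivalent.

No.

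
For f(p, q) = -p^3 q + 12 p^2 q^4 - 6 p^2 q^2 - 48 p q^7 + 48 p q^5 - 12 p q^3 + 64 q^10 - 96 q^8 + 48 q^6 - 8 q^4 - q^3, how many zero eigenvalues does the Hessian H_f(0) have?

2

The Hessian at 0 is [[0, 0], [0, 0]] of rank 0; hence corank 2.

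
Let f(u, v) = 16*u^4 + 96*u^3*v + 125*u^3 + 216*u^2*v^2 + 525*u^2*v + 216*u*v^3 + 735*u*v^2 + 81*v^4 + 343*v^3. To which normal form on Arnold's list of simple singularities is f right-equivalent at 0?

E_6

The Hessian of f at 0 is [[0, 0], [0, 0]] with rank 0, so corank 2. A Groebner basis of the Jacobian ideal J(f) in C{u,v} is {v^4, u*v^2 + 43*v^3/30, u^2 + 14*u*v/5 + 49*v^2/25}; counting standard monomials gives mu = 6. Corank 2; j^3 = (5*u + 7*v)^3 is a perfect cube, so E-series; the 4-jet and mu = 6 give E_6.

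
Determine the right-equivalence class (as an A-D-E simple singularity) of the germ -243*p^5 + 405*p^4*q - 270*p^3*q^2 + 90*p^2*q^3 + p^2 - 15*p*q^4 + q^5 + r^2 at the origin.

A_4

The Hessian of f at 0 has rank 2. Corank 1: A-series; mu = 4 gives A_4.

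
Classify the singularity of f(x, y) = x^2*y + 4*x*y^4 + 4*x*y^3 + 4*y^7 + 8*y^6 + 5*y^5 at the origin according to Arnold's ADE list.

The Hessian of f at 0 has rank 0. Corank 2; j^3 = x^2*y has shape L^2 M (L != M), so D-series; mu = 6 gives D_6.

D6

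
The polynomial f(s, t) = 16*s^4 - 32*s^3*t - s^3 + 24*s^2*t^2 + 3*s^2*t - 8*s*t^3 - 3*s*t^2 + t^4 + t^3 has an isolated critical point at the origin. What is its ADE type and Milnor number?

Type E6, Milnor number mu = 6.

The Hessian of f at 0 has rank 0. Corank 2; j^3 = -(s - t)^3 is a perfect cube, so E-series; the 4-jet and mu = 6 give E_6.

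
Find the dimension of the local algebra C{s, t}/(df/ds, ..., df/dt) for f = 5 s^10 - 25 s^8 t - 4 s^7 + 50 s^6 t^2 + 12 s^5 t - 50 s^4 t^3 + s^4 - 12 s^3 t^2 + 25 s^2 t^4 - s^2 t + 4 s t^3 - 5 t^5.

6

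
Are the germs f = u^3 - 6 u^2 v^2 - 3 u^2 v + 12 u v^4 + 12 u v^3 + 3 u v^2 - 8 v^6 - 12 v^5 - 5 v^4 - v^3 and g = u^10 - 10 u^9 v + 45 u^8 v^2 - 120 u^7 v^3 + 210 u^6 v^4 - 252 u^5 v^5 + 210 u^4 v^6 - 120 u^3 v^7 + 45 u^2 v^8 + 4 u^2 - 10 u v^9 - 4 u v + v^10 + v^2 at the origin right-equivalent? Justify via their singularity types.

The Hessian of f at 0 is [[0, 0], [0, 0]] with rank 0, so corank 2. A Groebner basis of the Jacobian ideal J(f) in C{u,v} is {u^3 - 3*u^2/4 + 3*u*v/2 - 3*v^2/4, u^2*v - u^2/2 + u*v - v^2/2, -u^2/4 + u*v^2 + u*v/2 - v^2/4, v^3}; counting standard monomials gives mu = 6. Corank 2; j^3 = (u - v)^3 is a perfect cube, so E-series; the 4-jet and mu = 6 give E_6. The Hessian of g at 0 is [[8, -4], [-4, 2]] with rank 1, so corank 1. A Groebner basis of the Jacobian ideal J(g) in C{u,v} is {v^9, u - v/2}; counting standard monomials gives mu = 9. Corank 1: A-series; mu = 9 gives A_9. f is E_6 but g is A_9, hence not right-equivalent.

No.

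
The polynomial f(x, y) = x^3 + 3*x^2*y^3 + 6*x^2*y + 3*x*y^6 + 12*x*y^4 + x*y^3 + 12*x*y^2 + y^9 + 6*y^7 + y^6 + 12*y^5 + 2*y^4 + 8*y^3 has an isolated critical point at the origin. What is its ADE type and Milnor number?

Type E_{7}, Milnor number mu = 7.

The Hessian of f at 0 has rank 0. Corank 2; j^3 = (x + 2*y)^3 is a perfect cube, so E-series; the 4-jet and mu = 7 give E_7.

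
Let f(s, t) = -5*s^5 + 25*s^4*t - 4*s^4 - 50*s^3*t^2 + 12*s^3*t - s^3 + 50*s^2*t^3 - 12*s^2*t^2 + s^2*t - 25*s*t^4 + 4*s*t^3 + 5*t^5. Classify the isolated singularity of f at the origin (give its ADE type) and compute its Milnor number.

Type D_{6}, Milnor number mu = 6.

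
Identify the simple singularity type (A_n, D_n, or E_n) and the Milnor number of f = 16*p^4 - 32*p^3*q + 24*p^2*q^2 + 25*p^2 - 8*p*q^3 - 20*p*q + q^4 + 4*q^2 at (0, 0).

Type A_3, Milnor number mu = 3.

The Hessian of f at 0 is [[50, -20], [-20, 8]] with rank 1, so corank 1. A Groebner basis of the Jacobian ideal J(f) in C{p,q} is {q^3, p - 2*q/5}; counting standard monomials gives mu = 3. Corank 1: A-series; mu = 3 gives A_3.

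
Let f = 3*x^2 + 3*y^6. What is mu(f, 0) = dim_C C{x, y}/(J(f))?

5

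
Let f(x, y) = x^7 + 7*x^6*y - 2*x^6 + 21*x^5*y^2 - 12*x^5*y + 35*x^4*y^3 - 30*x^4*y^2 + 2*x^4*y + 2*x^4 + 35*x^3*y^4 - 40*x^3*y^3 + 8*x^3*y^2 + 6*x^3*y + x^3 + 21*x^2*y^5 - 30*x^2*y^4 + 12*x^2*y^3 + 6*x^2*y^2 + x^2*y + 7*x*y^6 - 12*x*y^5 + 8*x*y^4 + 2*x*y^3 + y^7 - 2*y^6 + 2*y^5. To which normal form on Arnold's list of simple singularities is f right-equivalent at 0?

D6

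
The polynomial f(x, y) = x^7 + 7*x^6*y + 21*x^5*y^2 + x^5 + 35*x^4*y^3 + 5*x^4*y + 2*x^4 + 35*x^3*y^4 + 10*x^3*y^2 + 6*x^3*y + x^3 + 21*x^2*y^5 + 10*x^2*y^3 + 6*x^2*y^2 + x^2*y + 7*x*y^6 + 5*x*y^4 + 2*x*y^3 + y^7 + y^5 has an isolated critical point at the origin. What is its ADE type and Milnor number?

Type D_8, Milnor number mu = 8.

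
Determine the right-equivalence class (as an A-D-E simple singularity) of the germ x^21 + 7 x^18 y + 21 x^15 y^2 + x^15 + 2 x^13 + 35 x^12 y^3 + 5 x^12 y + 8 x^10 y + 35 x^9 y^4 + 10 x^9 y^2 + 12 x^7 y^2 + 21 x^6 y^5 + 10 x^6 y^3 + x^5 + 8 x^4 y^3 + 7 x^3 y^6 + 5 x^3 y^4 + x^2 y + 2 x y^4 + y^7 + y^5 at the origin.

D_6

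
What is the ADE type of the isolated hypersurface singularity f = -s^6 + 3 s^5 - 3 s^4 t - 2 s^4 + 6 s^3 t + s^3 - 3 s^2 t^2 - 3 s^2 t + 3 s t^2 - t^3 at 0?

E_{6}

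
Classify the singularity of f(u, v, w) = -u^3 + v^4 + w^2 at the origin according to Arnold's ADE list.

E_6

The Hessian of f at 0 is [[0, 0, 0], [0, 0, 0], [0, 0, 2]] with rank 1, so corank 2. A Groebner basis of the Jacobian ideal J(f) in C{u,v,w} is {v^3, u^2, w}; counting standard monomials gives mu = 6. Corank 2; j^3 = -u^3 is a perfect cube, so E-series; the 4-jet and mu = 6 give E_6.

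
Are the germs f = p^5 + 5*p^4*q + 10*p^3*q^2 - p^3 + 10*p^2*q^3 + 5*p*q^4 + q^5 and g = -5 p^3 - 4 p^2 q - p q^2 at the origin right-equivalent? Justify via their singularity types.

The Hessian of f at 0 has rank 0. Corank 2; j^3 = -p^3 is a perfect cube, so E-series; the 5-jet and mu = 8 give E_8. The Hessian of g at 0 has rank 0. Corank 2; j^3 = -p*(5*p^2 + 4*p*q + q^2) splits into three distinct lines over C (the quadratic factor has nonzero discriminant), so D_4. f is E_8 but g is D_4, hence not right-equivalent.

No.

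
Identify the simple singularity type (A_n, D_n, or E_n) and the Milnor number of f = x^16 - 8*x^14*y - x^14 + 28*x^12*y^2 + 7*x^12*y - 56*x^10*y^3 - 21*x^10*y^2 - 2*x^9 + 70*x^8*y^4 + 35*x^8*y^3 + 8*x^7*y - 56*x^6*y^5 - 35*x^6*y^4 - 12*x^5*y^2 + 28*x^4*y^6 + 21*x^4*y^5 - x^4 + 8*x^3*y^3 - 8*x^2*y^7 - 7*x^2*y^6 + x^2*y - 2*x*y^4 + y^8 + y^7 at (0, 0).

The Hessian of f at 0 is [[0, 0], [0, 0]] with rank 0, so corank 2. A Groebner basis of the Jacobian ideal J(f) in C{x,y} is {x^2*y^2, -8*x^2*y - x^2 + x*y^3, -x*y + y^4, x^3}; counting standard monomials gives mu = 9. Corank 2; j^3 = x^2*y has shape L^2 M (L != M), so D-series; mu = 9 gives D_9.

Type D_9, Milnor number mu = 9.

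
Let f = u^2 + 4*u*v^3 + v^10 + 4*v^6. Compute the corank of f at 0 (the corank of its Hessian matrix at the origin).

1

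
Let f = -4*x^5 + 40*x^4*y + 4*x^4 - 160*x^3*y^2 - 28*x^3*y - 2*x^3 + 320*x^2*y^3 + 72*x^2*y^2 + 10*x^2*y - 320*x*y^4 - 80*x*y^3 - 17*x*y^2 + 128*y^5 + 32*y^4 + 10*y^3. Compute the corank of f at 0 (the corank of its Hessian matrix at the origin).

The Hessian at 0 is [[0, 0], [0, 0]] of rank 0; hence corank 2.

2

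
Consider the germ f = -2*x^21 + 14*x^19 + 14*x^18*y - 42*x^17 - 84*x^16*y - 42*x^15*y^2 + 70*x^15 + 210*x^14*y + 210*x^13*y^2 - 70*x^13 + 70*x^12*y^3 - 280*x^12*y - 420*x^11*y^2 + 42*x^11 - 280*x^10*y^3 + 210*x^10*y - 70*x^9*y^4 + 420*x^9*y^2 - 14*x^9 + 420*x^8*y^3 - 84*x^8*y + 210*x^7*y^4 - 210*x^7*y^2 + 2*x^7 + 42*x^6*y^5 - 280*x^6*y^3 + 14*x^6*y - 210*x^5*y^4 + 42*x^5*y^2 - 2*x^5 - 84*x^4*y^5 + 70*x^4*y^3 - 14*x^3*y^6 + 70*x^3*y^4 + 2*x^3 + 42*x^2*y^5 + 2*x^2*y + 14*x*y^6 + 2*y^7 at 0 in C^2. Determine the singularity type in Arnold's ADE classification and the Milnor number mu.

Type D_8, Milnor number mu = 8.

The Hessian of f at 0 is [[0, 0], [0, 0]] with rank 0, so corank 2. A Groebner basis of the Jacobian ideal J(f) in C{x,y} is {-x*y/7 + y^6, x*y^2, x^2 + x*y}; counting standard monomials gives mu = 8. Corank 2; j^3 = 2*x^2*(x + y) has shape L^2 M (L != M), so D-series; mu = 8 gives D_8.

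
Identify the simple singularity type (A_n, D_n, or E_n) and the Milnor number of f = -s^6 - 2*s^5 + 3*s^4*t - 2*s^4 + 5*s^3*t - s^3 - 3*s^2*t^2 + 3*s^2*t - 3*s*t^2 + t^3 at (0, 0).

The Hessian of f at 0 has rank 0. Corank 2; j^3 = -(s - t)^3 is a perfect cube, so E-series; the 4-jet and mu = 7 give E_7.

Type E7, Milnor number mu = 7.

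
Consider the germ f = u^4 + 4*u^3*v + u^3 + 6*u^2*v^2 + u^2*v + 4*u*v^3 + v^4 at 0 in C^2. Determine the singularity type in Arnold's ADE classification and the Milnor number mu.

Type D_{5}, Milnor number mu = 5.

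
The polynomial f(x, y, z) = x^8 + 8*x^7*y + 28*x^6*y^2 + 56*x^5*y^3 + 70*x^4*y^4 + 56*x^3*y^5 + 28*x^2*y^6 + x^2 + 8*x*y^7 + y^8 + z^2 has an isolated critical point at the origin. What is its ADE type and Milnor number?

The Hessian of f at 0 is [[2, 0, 0], [0, 0, 0], [0, 0, 2]] with rank 2, so corank 1. A Groebner basis of the Jacobian ideal J(f) in C{x,y,z} is {y^7, x, z}; counting standard monomials gives mu = 7. Corank 1: A-series; mu = 7 gives A_7.

Type A_{7}, Milnor number mu = 7.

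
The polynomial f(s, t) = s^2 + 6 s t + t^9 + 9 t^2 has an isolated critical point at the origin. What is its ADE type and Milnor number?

Type A_{8}, Milnor number mu = 8.

The Hessian of f at 0 is [[2, 6], [6, 18]] with rank 1, so corank 1. A Groebner basis of the Jacobian ideal J(f) in C{s,t} is {t^8, s + 3*t}; counting standard monomials gives mu = 8. Corank 1: A-series; mu = 8 gives A_8.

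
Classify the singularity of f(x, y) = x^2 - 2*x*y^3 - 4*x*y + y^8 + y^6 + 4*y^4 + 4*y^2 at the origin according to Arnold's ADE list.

A_7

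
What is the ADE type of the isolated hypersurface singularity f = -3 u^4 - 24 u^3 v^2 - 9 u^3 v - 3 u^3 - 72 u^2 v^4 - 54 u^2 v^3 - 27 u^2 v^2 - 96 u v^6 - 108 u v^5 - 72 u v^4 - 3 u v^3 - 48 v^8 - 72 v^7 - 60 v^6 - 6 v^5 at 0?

E_7

The Hessian of f at 0 has rank 0. Corank 2; j^3 = -3*u^3 is a perfect cube, so E-series; the 4-jet and mu = 7 give E_7.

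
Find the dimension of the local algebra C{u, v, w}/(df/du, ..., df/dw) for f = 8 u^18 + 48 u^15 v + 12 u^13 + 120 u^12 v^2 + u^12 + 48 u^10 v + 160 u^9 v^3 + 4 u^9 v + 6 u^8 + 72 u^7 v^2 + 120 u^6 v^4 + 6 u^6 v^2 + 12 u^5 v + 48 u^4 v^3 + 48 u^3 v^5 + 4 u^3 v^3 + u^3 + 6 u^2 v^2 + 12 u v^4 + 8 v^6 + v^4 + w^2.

6

The Hessian of f at 0 has rank 1. Corank 2; j^3 = u^3 is a perfect cube, so E-series; the 4-jet and mu = 6 give E_6.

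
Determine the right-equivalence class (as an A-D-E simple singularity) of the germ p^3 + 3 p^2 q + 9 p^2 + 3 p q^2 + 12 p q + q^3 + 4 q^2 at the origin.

A2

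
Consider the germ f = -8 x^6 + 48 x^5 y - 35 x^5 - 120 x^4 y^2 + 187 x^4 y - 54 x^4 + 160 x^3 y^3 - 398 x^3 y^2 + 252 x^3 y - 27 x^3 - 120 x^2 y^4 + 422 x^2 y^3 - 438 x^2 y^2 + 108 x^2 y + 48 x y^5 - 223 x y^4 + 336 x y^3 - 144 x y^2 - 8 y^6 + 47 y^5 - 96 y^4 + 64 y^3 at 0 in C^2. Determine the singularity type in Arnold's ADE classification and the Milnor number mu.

The Hessian of f at 0 has rank 0. Corank 2; j^3 = -(3*x - 4*y)^3 is a perfect cube, so E-series; the 5-jet and mu = 8 give E_8.

Type E8, Milnor number mu = 8.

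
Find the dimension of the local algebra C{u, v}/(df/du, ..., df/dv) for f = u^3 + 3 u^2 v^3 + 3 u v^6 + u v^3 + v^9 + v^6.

The Hessian of f at 0 is [[0, 0], [0, 0]] with rank 0, so corank 2. A Groebner basis of the Jacobian ideal J(f) in C{u,v} is {u^3, u*v^2, 3*u^2 + v^3}; counting standard monomials gives mu = 7. Corank 2; j^3 = u^3 is a perfect cube, so E-series; the 4-jet and mu = 7 give E_7.

7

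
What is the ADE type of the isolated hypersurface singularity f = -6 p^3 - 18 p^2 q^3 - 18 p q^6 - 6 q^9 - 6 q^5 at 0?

E_{8}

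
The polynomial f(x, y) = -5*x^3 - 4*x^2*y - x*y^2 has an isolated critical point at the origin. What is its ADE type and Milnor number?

Type D_4, Milnor number mu = 4.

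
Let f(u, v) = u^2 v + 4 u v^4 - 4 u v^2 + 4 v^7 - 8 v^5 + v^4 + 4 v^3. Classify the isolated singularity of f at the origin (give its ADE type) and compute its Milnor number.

Type D_5, Milnor number mu = 5.

The Hessian of f at 0 has rank 0. Corank 2; j^3 = v*(u - 2*v)^2 has shape L^2 M (L != M), so D-series; mu = 5 gives D_5.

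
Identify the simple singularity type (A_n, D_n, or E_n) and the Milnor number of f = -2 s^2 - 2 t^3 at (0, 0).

Type A_2, Milnor number mu = 2.

The Hessian of f at 0 has rank 1. Corank 1: A-series; mu = 2 gives A_2.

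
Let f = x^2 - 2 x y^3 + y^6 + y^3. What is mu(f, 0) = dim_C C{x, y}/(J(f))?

2

The Hessian of f at 0 is [[2, 0], [0, 0]] with rank 1, so corank 1. A Groebner basis of the Jacobian ideal J(f) in C{x,y} is {y^2, x}; counting standard monomials gives mu = 2. Corank 1: A-series; mu = 2 gives A_2.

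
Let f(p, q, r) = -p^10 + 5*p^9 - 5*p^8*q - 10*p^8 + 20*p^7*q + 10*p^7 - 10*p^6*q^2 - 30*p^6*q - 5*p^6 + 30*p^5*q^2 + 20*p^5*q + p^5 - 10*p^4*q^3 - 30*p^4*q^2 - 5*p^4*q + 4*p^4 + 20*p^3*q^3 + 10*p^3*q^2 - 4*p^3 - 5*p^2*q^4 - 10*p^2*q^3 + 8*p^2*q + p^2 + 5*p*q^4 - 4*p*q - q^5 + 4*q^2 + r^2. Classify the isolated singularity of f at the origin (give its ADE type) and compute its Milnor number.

Type A_4, Milnor number mu = 4.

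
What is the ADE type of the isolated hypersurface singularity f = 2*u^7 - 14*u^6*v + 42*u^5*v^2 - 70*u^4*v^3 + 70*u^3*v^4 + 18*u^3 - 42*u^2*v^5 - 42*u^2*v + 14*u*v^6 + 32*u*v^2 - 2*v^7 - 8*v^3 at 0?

The Hessian of f at 0 has rank 0. Corank 2; j^3 = 2*(u - v)*(3*u - 2*v)^2 has shape L^2 M (L != M), so D-series; mu = 8 gives D_8.

D8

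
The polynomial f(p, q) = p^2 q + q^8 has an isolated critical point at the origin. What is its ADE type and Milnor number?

The Hessian of f at 0 has rank 0. Corank 2; j^3 = p^2*q has shape L^2 M (L != M), so D-series; mu = 9 gives D_9.

Type D_{9}, Milnor number mu = 9.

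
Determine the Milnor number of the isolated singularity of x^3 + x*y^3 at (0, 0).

The Hessian of f at 0 has rank 0. Corank 2; j^3 = x^3 is a perfect cube, so E-series; the 4-jet and mu = 7 give E_7.

7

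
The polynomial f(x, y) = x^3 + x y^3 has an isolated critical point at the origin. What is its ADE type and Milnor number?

The Hessian of f at 0 is [[0, 0], [0, 0]] with rank 0, so corank 2. A Groebner basis of the Jacobian ideal J(f) in C{x,y} is {x^3, x*y^2, 3*x^2 + y^3}; counting standard monomials gives mu = 7. Corank 2; j^3 = x^3 is a perfect cube, so E-series; the 4-jet and mu = 7 give E_7.

Type E_{7}, Milnor number mu = 7.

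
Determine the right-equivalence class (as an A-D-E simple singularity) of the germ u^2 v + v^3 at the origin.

D_{4}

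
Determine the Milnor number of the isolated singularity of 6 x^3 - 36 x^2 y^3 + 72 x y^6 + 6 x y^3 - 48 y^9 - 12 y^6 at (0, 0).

7

The Hessian of f at 0 is [[0, 0], [0, 0]] with rank 0, so corank 2. A Groebner basis of the Jacobian ideal J(f) in C{x,y} is {x^3, x*y^2, 3*x^2 + y^3}; counting standard monomials gives mu = 7. Corank 2; j^3 = 6*x^3 is a perfect cube, so E-series; the 4-jet and mu = 7 give E_7.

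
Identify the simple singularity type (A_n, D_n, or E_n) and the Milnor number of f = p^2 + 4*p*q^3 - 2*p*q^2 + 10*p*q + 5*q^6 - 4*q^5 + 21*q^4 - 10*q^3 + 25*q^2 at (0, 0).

The Hessian of f at 0 has rank 1. Corank 1: A-series; mu = 5 gives A_5.

Type A_{5}, Milnor number mu = 5.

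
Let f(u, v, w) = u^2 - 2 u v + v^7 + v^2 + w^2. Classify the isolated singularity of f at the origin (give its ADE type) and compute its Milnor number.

Type A_6, Milnor number mu = 6.

The Hessian of f at 0 has rank 2. Corank 1: A-series; mu = 6 gives A_6.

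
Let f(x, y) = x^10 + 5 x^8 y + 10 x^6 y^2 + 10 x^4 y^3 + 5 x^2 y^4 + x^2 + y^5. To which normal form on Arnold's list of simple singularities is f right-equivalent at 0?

The Hessian of f at 0 is [[2, 0], [0, 0]] with rank 1, so corank 1. A Groebner basis of the Jacobian ideal J(f) in C{x,y} is {y^4, x}; counting standard monomials gives mu = 4. Corank 1: A-series; mu = 4 gives A_4.

A4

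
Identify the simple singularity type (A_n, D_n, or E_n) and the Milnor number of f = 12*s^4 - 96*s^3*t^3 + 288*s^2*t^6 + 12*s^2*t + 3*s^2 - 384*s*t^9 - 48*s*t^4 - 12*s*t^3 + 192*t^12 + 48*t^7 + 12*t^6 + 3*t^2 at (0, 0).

Type A_1, Milnor number mu = 1.

The Hessian of f at 0 has rank 2. Corank 0: nondegenerate Morse point, so A_1.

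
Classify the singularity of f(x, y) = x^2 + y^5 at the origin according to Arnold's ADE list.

A_{4}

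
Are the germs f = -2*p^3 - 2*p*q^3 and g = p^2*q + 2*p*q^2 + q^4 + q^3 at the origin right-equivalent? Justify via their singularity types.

No.

The Hessian of f at 0 is [[0, 0], [0, 0]] with rank 0, so corank 2. A Groebner basis of the Jacobian ideal J(f) in C{p,q} is {p^3, p*q^2, 3*p^2 + q^3}; counting standard monomials gives mu = 7. Corank 2; j^3 = -2*p^3 is a perfect cube, so E-series; the 4-jet and mu = 7 give E_7. The Hessian of g at 0 is [[0, 0], [0, 0]] with rank 0, so corank 2. A Groebner basis of the Jacobian ideal J(g) in C{p,q} is {p^3 - p^2/4 + q^2/4, p^2/4 + q^3 - q^2/4, p*q + q^2}; counting standard monomials gives mu = 5. Corank 2; j^3 = q*(p + q)^2 has shape L^2 M (L != M), so D-series; mu = 5 gives D_5. f is E_7 but g is D_5, hence not right-equivalent.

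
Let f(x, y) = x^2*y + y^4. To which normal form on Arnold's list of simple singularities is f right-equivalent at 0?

D_{5}

The Hessian of f at 0 has rank 0. Corank 2; j^3 = x^2*y has shape L^2 M (L != M), so D-series; mu = 5 gives D_5.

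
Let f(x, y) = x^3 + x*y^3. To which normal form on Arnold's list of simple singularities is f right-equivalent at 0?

The Hessian of f at 0 is [[0, 0], [0, 0]] with rank 0, so corank 2. A Groebner basis of the Jacobian ideal J(f) in C{x,y} is {x^3, x*y^2, 3*x^2 + y^3}; counting standard monomials gives mu = 7. Corank 2; j^3 = x^3 is a perfect cube, so E-series; the 4-jet and mu = 7 give E_7.

E7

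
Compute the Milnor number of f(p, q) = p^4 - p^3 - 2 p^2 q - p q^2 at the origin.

5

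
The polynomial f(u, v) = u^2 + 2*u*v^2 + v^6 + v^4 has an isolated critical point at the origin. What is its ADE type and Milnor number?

The Hessian of f at 0 is [[2, 0], [0, 0]] with rank 1, so corank 1. A Groebner basis of the Jacobian ideal J(f) in C{u,v} is {u^3, u^2*v, u + v^2}; counting standard monomials gives mu = 5. Corank 1: A-series; mu = 5 gives A_5.

Type A_{5}, Milnor number mu = 5.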